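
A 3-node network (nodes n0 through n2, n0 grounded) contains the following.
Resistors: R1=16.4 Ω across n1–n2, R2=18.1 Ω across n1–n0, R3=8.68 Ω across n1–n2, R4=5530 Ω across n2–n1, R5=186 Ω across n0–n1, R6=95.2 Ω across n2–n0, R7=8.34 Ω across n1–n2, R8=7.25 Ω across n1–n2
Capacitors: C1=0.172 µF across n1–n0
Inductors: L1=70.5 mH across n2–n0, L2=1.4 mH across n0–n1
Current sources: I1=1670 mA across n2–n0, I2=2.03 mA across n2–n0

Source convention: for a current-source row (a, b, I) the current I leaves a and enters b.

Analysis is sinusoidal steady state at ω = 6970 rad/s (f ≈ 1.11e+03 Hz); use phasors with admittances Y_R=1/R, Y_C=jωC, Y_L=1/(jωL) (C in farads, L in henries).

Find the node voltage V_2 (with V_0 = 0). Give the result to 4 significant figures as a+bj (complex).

Apply KCL at each of the 2 non-ground nodes and solve the resulting linear system.
Node n1: branches {R1, C1, R2, R3, R4, R5, R7, L2, R8} → V_1 = -7.331-10.78j
Node n2: branches {R1, R3, R4, L1, R6, R7, I1, R8, I2} → V_2 = -10.87-10.58j

-10.87-10.58j V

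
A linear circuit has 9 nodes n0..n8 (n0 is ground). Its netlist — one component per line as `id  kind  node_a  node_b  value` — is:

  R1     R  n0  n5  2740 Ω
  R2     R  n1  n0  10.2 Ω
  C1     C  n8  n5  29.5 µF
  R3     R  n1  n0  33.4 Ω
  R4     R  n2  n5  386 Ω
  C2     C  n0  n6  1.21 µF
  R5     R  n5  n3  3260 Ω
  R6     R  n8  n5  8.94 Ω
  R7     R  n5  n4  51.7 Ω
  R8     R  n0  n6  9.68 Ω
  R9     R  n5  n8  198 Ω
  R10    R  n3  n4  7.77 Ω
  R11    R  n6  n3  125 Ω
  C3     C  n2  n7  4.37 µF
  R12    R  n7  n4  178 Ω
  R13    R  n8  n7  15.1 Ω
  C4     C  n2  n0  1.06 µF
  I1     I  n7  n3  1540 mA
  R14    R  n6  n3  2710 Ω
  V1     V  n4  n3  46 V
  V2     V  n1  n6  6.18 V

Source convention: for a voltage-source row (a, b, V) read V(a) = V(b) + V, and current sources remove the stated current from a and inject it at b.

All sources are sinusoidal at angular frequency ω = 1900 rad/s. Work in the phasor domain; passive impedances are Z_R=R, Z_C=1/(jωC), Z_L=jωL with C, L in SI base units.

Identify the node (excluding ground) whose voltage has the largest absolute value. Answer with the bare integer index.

Element admittances at ω=1900 rad/s:
  Y(R1) = 0.0003650+0.000j S between n0,n5
  Y(R2) = 0.09804+0.000j S between n1,n0
  Y(C1) = 0.000+0.05605j S between n8,n5
  Y(R3) = 0.02994+0.000j S between n1,n0
  Y(R4) = 0.002591+0.000j S between n2,n5
  Y(C2) = 0.000+0.002299j S between n0,n6
  Y(R5) = 0.0003067+0.000j S between n5,n3
  Y(R6) = 0.1119+0.000j S between n8,n5
  Y(R7) = 0.01934+0.000j S between n5,n4
  Y(R8) = 0.1033+0.000j S between n0,n6
  Y(R9) = 0.005051+0.000j S between n5,n8
  Y(R10) = 0.1287+0.000j S between n3,n4
  Y(R11) = 0.008000+0.000j S between n6,n3
  Y(C3) = 0.000+0.008303j S between n2,n7
  Y(R12) = 0.005618+0.000j S between n7,n4
  Y(R13) = 0.06623+0.000j S between n8,n7
  Y(C4) = 0.000+0.002014j S between n2,n0
  I1: injects 1.54 A into n3 (from n7)
  Y(R14) = 0.0003690+0.000j S between n6,n3
  V1: constraint V(n4)−V(n3) = 46
  V2: constraint V(n1)−V(n6) = 6.18
Assemble and solve the 10×10 MNA system:
  V(n1)=2.829+0.2572j  V(n2)=-27.08+5.483j  V(n3)=-1.538+6.444j  V(n4)=44.46+6.444j  V(n5)=-11.34+7.569j  V(n6)=-3.351+0.2572j  V(n7)=-34.30+11.72j  V(n8)=-18.51+11.27j
  i(V1)=-7.442+0.05143j  i(V2)=-0.3620-0.03291j

4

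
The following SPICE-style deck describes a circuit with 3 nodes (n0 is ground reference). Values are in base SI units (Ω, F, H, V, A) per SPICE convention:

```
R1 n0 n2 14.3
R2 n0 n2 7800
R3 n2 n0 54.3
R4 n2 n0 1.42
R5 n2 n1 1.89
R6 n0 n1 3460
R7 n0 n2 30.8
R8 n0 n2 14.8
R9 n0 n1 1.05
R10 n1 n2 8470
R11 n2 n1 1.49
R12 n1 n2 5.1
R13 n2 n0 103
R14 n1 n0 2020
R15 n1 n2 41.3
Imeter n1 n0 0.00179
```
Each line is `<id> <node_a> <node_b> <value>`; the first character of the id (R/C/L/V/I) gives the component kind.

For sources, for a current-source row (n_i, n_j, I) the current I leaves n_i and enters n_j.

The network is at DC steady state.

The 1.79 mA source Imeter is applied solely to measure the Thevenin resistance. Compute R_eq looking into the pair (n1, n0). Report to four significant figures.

Apply KCL at each of the 2 non-ground nodes and solve the resulting linear system.
Node n1: branches {R5, R6, R9, R10, R11, R12, R14, R15, Imeter} → V_1 = -0.001189
Node n2: branches {R1, R2, R3, R4, R5, R7, R8, R10, R11, R12, R13, R15} → V_2 = -0.0007273

R_eq = 0.6644 Ω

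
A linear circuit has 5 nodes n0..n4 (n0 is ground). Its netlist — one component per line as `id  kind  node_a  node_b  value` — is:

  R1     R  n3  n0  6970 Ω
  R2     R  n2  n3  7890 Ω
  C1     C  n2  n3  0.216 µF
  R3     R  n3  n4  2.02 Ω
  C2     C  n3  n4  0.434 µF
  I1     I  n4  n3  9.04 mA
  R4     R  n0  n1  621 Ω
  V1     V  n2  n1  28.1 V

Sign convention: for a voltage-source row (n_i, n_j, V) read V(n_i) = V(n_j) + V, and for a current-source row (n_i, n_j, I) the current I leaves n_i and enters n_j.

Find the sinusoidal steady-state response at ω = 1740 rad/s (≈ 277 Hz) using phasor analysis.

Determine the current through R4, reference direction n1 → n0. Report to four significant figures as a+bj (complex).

-0.003096-0.0008809j A

Element admittances at ω=1740 rad/s:
  Y(R1) = 0.0001435+0.000j S between n3,n0
  Y(R2) = 0.0001267+0.000j S between n2,n3
  Y(C1) = 0.000+0.0003758j S between n2,n3
  Y(R3) = 0.4950+0.000j S between n3,n4
  Y(C2) = 0.000+0.0007552j S between n3,n4
  I1: injects 0.00904 A into n3 (from n4)
  Y(R4) = 0.001610+0.000j S between n0,n1
  V1: constraint V(n2)−V(n1) = 28.1
Assemble and solve the 5×5 MNA system:
  V(n1)=-1.923-0.5470j  V(n2)=26.18-0.5470j  V(n3)=21.58+6.140j  V(n4)=21.56+6.140j
  i(V1)=-0.003096-0.0008809j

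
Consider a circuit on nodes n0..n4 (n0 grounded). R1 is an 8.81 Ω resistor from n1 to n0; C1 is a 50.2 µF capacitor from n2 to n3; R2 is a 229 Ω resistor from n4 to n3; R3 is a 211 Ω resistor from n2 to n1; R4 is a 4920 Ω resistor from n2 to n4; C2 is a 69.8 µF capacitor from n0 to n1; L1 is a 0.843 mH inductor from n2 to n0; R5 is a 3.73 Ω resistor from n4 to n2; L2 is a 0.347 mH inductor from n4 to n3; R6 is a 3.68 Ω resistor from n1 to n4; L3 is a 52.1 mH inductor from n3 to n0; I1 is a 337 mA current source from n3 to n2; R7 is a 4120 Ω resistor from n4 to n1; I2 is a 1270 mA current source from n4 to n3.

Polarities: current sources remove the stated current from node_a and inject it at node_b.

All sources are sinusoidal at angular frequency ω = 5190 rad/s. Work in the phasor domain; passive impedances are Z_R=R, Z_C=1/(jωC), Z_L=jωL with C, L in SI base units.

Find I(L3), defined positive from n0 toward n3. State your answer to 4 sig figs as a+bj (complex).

-0.006848+0.001673j A

Apply KCL at each of the 4 non-ground nodes and solve the resulting linear system.
Node n1: branches {R1, R3, C2, R6, R7} → V_1 = -0.3255-0.2761j
Node n2: branches {C1, R3, R4, L1, R5, I1} → V_2 = -0.6604-0.3059j
Node n3: branches {C1, R2, L2, L3, I1, I2} → V_3 = 0.4523+1.852j
Node n4: branches {R2, R4, R5, L2, R6, R7, I2} → V_4 = -0.08779-0.8244j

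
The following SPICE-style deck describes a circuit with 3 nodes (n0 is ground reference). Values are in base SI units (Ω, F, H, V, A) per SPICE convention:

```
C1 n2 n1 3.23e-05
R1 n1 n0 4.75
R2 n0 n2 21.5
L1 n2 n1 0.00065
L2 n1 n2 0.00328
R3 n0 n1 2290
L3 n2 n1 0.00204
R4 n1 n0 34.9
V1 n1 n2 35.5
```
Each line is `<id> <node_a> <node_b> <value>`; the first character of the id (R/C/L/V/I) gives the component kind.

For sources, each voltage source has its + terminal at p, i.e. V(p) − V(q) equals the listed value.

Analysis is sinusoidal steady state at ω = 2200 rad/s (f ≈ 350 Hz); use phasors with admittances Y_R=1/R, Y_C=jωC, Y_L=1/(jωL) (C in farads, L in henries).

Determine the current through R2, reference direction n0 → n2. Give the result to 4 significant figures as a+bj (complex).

1.383+0.000j A

Element admittances at ω=2200 rad/s:
  Y(C1) = 0.000+0.07106j S between n2,n1
  Y(R1) = 0.2105+0.000j S between n1,n0
  Y(R2) = 0.04651+0.000j S between n0,n2
  Y(L1) = 0.000-0.6993j S between n2,n1
  Y(L2) = 0.000-0.1386j S between n1,n2
  Y(R3) = 0.0004367+0.000j S between n0,n1
  Y(L3) = 0.000-0.2228j S between n2,n1
  Y(R4) = 0.02865+0.000j S between n1,n0
  V1: constraint V(n1)−V(n2) = 35.5
Assemble and solve the 3×3 MNA system:
  V(n1)=5.771+0.000j  V(n2)=-29.73+0.000j
  i(V1)=-1.383+35.13j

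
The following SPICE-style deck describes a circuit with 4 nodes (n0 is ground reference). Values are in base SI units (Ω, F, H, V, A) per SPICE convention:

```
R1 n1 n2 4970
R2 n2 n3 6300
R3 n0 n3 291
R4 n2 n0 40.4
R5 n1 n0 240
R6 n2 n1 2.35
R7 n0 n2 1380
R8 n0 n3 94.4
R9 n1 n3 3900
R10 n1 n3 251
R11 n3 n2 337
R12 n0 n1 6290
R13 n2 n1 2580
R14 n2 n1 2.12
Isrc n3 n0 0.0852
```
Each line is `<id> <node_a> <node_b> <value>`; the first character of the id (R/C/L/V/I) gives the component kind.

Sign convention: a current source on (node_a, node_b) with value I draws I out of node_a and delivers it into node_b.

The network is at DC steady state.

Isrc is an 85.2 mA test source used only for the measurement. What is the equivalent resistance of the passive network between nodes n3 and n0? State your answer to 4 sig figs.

Apply KCL at each of the 3 non-ground nodes and solve the resulting linear system.
Node n1: branches {R1, R5, R6, R9, R10, R12, R13, R14} → V_1 = -0.8565
Node n2: branches {R1, R2, R4, R6, R7, R11, R13, R14} → V_2 = -0.8445
Node n3: branches {R2, R3, R8, R9, R10, R11, Isrc} → V_3 = -4.275

R_eq = 50.18 Ω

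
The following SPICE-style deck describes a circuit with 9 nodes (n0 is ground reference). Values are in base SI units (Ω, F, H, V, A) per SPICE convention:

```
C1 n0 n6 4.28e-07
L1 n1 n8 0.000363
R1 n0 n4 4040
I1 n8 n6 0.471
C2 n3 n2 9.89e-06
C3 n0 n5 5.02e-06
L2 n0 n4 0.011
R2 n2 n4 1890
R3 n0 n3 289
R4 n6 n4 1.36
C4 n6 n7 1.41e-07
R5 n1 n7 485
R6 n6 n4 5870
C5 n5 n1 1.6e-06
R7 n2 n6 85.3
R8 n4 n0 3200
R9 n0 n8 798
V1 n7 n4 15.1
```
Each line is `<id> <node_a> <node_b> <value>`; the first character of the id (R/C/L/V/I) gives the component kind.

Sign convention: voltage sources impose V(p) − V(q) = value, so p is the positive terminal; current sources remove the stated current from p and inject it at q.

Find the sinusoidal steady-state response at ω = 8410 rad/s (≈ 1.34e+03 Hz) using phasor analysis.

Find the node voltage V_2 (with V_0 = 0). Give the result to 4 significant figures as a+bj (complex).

Element admittances at ω=8410 rad/s:
  Y(C1) = 0.000+0.003599j S between n0,n6
  Y(L1) = 0.000-0.3276j S between n1,n8
  Y(R1) = 0.0002475+0.000j S between n0,n4
  I1: injects 0.471 A into n6 (from n8)
  Y(C2) = 0.000+0.08317j S between n3,n2
  Y(C3) = 0.000+0.04222j S between n0,n5
  Y(L2) = 0.000-0.01081j S between n0,n4
  Y(R2) = 0.0005291+0.000j S between n2,n4
  Y(R3) = 0.003460+0.000j S between n0,n3
  Y(R4) = 0.7353+0.000j S between n6,n4
  Y(C4) = 0.000+0.001186j S between n6,n7
  Y(R5) = 0.002062+0.000j S between n1,n7
  Y(R6) = 0.0001704+0.000j S between n6,n4
  Y(C5) = 0.000+0.01346j S between n5,n1
  Y(R7) = 0.01172+0.000j S between n2,n6
  Y(R8) = 0.0003125+0.000j S between n4,n0
  Y(R9) = 0.001253+0.000j S between n0,n8
  V1: constraint V(n7)−V(n4) = 15.1
Assemble and solve the 9×9 MNA system:
  V(n1)=-3.179+37.61j  V(n2)=18.19+33.87j  V(n3)=16.75+34.57j  V(n4)=22.18+43.87j  V(n5)=-0.7683+9.090j  V(n6)=22.95+43.63j  V(n7)=37.28+43.87j  V(n8)=-3.040+36.18j
  i(V1)=-0.08312-0.02989j

18.19+33.87j V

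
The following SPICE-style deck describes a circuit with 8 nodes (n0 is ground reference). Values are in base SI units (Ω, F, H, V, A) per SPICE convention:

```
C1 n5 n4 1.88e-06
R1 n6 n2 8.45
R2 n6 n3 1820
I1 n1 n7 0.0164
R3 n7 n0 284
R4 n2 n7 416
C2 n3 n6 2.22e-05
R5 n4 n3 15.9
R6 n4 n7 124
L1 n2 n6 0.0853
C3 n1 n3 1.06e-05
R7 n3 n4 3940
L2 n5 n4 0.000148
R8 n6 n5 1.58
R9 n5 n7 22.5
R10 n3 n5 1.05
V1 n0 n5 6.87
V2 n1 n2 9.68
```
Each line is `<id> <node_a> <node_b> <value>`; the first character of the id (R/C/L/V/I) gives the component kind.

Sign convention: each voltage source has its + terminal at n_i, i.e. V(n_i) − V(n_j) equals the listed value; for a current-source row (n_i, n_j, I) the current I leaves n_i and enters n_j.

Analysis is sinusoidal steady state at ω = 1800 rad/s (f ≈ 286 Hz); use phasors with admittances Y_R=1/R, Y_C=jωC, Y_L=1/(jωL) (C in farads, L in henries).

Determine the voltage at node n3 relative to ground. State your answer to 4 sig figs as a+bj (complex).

-6.818+0.1662j V

Element admittances at ω=1800 rad/s:
  Y(C1) = 0.000+0.003384j S between n5,n4
  Y(R1) = 0.1183+0.000j S between n6,n2
  Y(R2) = 0.0005495+0.000j S between n6,n3
  I1: injects 0.0164 A into n7 (from n1)
  Y(R3) = 0.003521+0.000j S between n7,n0
  Y(R4) = 0.002404+0.000j S between n2,n7
  Y(C2) = 0.000+0.03996j S between n3,n6
  Y(R5) = 0.06289+0.000j S between n4,n3
  Y(R6) = 0.008065+0.000j S between n4,n7
  Y(L1) = 0.000-0.006513j S between n2,n6
  Y(C3) = 0.000+0.01908j S between n1,n3
  Y(R7) = 0.0002538+0.000j S between n3,n4
  Y(L2) = 0.000-3.754j S between n5,n4
  Y(R8) = 0.6329+0.000j S between n6,n5
  Y(R9) = 0.04444+0.000j S between n5,n7
  Y(R10) = 0.9524+0.000j S between n3,n5
  V1: constraint V(n0)−V(n5) = 6.87
  V2: constraint V(n1)−V(n2) = 9.68
Assemble and solve the 9×9 MNA system:
  V(n1)=2.364-1.726j  V(n2)=-7.316-1.726j  V(n3)=-6.818+0.1662j  V(n4)=-6.873+0.002380j  V(n5)=-6.870+0.000j  V(n6)=-6.975-0.2602j  V(n7)=-6.194-0.07066j
  i(V1)=-0.02181-0.0002488j  i(V2)=-0.05250-0.1752j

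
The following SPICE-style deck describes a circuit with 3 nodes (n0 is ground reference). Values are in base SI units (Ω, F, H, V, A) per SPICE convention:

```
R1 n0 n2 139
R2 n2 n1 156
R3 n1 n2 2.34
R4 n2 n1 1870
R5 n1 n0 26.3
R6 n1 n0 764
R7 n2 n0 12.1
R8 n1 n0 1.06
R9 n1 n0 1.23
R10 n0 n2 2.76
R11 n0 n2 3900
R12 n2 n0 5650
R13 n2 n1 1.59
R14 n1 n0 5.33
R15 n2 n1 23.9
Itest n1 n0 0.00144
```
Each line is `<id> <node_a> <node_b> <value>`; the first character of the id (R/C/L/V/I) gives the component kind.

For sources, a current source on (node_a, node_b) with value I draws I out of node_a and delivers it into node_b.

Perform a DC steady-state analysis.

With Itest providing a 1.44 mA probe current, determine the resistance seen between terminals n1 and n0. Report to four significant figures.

R_eq = 0.4339 Ω

Apply KCL at each of the 2 non-ground nodes and solve the resulting linear system.
Node n1: branches {R2, R3, R4, R5, R6, R8, R9, R13, R14, R15, Itest} → V_1 = -0.0006249
Node n2: branches {R1, R2, R3, R4, R7, R10, R11, R12, R13, R15} → V_2 = -0.0004433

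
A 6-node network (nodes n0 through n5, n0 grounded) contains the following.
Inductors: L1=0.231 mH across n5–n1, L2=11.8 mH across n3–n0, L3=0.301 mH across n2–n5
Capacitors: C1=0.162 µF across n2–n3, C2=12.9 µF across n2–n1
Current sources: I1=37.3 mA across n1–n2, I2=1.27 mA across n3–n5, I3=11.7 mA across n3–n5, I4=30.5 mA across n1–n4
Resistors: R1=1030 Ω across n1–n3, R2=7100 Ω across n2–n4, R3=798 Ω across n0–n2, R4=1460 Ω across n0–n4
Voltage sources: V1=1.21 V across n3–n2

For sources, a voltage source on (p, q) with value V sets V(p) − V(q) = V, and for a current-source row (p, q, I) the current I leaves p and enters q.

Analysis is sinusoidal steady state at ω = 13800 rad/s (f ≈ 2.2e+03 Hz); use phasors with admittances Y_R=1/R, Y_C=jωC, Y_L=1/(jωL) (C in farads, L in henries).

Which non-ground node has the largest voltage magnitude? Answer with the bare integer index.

4

MNA unknowns: 5 node voltages V₁..V_5 plus 1 source current (V1)
L1: Y=0.000-0.3137j on G[5,1]
C1: Y=0.000+0.002236j on G[2,3]
I1: z[1]−=0.0373, z[2]+=0.0373
I2: z[3]−=0.00127, z[5]+=0.00127
R1: Y=0.0009709+0.000j on G[1,3]
C2: Y=0.000+0.1780j on G[2,1]
R2: Y=0.0001408+0.000j on G[2,4]
L2: Y=0.000-0.006141j on G[3,0]
L3: Y=0.000-0.2407j on G[2,5]
I3: z[3]−=0.0117, z[5]+=0.0117
R3: Y=0.001253+0.000j on G[0,2]
I4: z[1]−=0.0305, z[4]+=0.0305
R4: Y=0.0006849+0.000j on G[0,4]
V1: row V3−V2=1.21, i_V1 at 3,2
solve → V1=-2.061-2.250j, V2=-2.028-3.667j, V3=-0.8181-3.667j, V4=36.59-0.6255j, V5=-2.047-2.842j
aux → i_V1=0.008343-0.006353j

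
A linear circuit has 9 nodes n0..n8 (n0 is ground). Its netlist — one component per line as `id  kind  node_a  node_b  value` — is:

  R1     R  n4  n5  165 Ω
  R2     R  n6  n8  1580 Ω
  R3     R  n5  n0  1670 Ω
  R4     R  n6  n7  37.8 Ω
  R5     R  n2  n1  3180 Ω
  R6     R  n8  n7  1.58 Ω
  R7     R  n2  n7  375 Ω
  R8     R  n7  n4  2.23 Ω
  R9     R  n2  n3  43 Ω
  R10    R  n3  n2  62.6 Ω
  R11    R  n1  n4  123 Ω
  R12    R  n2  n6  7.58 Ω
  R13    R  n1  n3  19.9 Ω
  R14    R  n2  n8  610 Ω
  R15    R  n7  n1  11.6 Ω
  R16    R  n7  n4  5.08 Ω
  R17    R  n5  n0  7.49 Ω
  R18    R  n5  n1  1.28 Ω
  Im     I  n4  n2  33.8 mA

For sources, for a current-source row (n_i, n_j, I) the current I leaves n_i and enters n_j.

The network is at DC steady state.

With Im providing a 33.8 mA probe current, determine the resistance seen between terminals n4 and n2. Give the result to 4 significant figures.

R_eq = 23.55 Ω

Element admittances at DC:
  Y(R1) = 0.006061 S between n4,n5
  Y(R2) = 0.0006329 S between n6,n8
  Y(R3) = 0.0005988 S between n5,n0
  Y(R4) = 0.02646 S between n6,n7
  Y(R5) = 0.0003145 S between n2,n1
  Y(R6) = 0.6329 S between n8,n7
  Y(R7) = 0.002667 S between n2,n7
  Y(R8) = 0.4484 S between n7,n4
  Y(R9) = 0.02326 S between n2,n3
  Y(R10) = 0.01597 S between n3,n2
  Y(R11) = 0.008130 S between n1,n4
  Y(R12) = 0.1319 S between n2,n6
  Y(R13) = 0.05025 S between n1,n3
  Y(R14) = 0.001639 S between n2,n8
  Y(R15) = 0.08621 S between n7,n1
  Y(R16) = 0.1969 S between n7,n4
  Y(R17) = 0.1335 S between n5,n0
  Y(R18) = 0.7812 S between n5,n1
  Im: injects 0.0338 A into n2 (from n4)
Assemble and solve the 8×8 MNA system:
  V(n1)=0.001378  V(n2)=0.6184  V(n3)=0.2719  V(n4)=-0.1776  V(n5)=0.000  V(n6)=0.4910  V(n7)=-0.1292  V(n8)=-0.1266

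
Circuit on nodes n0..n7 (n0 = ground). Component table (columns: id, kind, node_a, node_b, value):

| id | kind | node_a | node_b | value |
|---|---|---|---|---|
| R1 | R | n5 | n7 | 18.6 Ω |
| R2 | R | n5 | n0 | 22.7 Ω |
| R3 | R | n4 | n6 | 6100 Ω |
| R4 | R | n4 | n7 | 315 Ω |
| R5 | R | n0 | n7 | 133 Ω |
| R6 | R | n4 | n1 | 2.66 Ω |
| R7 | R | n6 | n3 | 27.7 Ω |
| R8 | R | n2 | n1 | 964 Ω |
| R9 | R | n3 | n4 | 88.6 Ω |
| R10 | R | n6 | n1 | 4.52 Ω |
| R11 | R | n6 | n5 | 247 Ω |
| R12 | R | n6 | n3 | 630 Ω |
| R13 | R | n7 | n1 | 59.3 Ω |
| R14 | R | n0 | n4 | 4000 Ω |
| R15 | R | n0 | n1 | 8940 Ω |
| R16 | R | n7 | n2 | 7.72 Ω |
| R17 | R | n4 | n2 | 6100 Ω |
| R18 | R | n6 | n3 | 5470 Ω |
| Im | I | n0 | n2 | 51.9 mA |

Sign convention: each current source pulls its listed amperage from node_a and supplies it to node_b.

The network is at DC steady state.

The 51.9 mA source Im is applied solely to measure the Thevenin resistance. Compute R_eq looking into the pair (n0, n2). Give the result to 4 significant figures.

Apply KCL at each of the 7 non-ground nodes and solve the resulting linear system.
Node n1: branches {R6, R8, R10, R13, R15} → V_1 = 1.475
Node n2: branches {R8, R16, R17, Im} → V_2 = 1.982
Node n3: branches {R7, R9, R12, R18} → V_3 = 1.467
Node n4: branches {R3, R4, R6, R9, R14, R17} → V_4 = 1.475
Node n5: branches {R1, R2, R11} → V_5 = 0.8953
Node n6: branches {R3, R7, R10, R11, R12, R18} → V_6 = 1.465
Node n7: branches {R1, R4, R5, R13, R16} → V_7 = 1.586

R_eq = 38.19 Ω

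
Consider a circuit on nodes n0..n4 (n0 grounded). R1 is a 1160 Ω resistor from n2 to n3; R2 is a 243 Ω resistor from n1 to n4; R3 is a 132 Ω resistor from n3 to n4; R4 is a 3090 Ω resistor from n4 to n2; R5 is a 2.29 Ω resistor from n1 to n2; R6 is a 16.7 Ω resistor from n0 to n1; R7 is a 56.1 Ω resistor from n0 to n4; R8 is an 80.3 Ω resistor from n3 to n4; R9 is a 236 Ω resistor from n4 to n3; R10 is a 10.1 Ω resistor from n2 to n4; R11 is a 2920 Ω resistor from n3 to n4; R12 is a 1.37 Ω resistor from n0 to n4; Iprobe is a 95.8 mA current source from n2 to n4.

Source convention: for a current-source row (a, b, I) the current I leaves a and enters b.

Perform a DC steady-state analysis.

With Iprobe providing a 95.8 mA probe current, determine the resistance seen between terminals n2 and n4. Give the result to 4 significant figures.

Apply KCL at each of the 4 non-ground nodes and solve the resulting linear system.
Node n1: branches {R2, R5, R6} → V_1 = -0.5116
Node n2: branches {R1, R4, R5, R10, Iprobe} → V_2 = -0.5869
Node n3: branches {R1, R3, R8, R9, R11} → V_3 = 0.01972
Node n4: branches {R2, R3, R4, R7, R8, R9, R10, R11, R12, Iprobe} → V_4 = 0.04097

R_eq = 6.554 Ω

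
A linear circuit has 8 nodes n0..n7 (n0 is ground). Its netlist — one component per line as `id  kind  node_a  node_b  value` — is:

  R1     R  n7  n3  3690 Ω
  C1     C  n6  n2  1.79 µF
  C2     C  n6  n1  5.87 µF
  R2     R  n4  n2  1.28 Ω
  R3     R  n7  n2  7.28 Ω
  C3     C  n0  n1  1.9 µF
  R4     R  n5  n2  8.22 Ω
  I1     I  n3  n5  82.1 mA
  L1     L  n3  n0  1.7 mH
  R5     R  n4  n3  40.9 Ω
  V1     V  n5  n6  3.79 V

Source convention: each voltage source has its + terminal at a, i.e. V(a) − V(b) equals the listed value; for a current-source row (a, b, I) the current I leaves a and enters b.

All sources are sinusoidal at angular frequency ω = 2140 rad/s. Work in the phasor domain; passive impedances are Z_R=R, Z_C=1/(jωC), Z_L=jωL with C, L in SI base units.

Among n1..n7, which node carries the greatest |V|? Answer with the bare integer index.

5

Apply KCL at each of the 7 non-ground nodes and solve the resulting linear system.
Node n1: branches {C2, C3} → V_1 = 0.2438+0.03703j
Node n2: branches {C1, R2, R3, R4} → V_2 = 3.434-0.04080j
Node n3: branches {R1, I1, L1, R5} → V_3 = 0.003607+0.0005478j
Node n4: branches {R2, R5} → V_4 = 3.330-0.03954j
Node n5: branches {R4, I1, V1} → V_5 = 4.113+0.04902j
Node n6: branches {C1, C2, V1} → V_6 = 0.3227+0.04902j
Node n7: branches {R1, R3} → V_7 = 3.427-0.04071j
Source currents: i(V1)=-0.0004946-0.01093j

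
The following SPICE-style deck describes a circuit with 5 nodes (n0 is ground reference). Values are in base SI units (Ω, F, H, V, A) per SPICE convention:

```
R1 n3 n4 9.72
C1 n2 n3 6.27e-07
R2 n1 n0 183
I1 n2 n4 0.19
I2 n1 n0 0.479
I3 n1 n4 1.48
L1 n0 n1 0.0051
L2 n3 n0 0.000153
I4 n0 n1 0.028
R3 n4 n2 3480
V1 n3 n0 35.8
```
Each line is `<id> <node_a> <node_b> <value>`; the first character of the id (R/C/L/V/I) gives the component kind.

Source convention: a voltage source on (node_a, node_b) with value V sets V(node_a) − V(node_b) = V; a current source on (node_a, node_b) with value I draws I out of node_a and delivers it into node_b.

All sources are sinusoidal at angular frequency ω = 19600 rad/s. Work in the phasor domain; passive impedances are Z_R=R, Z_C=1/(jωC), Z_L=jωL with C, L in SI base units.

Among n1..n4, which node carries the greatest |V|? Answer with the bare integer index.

Apply KCL at each of the 4 non-ground nodes and solve the resulting linear system.
Node n1: branches {R2, I2, I3, L1, I4} → V_1 = -81.21-148.7j
Node n2: branches {C1, I1, R3} → V_2 = 35.45+15.07j
Node n3: branches {R1, C1, L2, V1} → V_3 = 35.80+0.000j
Node n4: branches {R1, I1, I3, R3} → V_4 = 51.99+0.04199j
Source currents: i(V1)=1.480+11.94j

1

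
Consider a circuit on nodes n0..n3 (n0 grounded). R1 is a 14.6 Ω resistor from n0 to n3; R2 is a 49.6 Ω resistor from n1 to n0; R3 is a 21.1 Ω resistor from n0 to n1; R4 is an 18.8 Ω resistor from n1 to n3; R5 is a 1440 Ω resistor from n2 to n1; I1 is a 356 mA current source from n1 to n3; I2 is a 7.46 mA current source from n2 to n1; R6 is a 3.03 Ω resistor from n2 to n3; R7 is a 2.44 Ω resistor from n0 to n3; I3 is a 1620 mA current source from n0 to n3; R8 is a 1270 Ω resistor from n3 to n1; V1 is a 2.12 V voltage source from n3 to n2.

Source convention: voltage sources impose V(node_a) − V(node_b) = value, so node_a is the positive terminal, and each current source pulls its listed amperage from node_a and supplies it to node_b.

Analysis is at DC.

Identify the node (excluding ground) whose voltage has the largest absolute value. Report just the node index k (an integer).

3

Element admittances at DC:
  Y(R1) = 0.06849 S between n0,n3
  Y(R2) = 0.02016 S between n1,n0
  Y(R3) = 0.04739 S between n0,n1
  Y(R4) = 0.05319 S between n1,n3
  Y(R5) = 0.0006944 S between n2,n1
  I1: injects 0.356 A into n3 (from n1)
  I2: injects 0.00746 A into n1 (from n2)
  Y(R6) = 0.3300 S between n2,n3
  Y(R7) = 0.4098 S between n0,n3
  I3: injects 1.62 A into n3 (from n0)
  Y(R8) = 0.0007874 S between n3,n1
  V1: constraint V(n3)−V(n2) = 2.12
Assemble and solve the 4×4 MNA system:
  V(n1)=-1.269  V(n2)=1.446  V(n3)=3.566
  i(V1)=-0.6903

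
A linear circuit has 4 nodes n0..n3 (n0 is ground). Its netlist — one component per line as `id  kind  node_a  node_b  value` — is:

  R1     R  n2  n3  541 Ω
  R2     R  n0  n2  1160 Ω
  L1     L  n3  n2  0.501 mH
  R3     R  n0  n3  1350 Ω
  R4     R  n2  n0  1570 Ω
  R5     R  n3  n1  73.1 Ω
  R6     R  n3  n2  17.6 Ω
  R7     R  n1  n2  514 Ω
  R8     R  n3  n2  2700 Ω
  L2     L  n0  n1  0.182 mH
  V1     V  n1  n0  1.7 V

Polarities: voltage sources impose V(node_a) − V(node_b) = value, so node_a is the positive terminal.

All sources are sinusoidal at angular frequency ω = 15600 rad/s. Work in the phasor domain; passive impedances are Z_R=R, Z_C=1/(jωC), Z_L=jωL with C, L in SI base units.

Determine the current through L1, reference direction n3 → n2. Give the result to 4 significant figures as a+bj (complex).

MNA unknowns: 3 node voltages V₁..V_3 plus 1 source current (V1)
R1: Y=0.001848+0.000j on G[2,3]
R2: Y=0.0008621+0.000j on G[0,2]
L1: Y=0.000-0.1279j on G[3,2]
R3: Y=0.0007407+0.000j on G[0,3]
R4: Y=0.0006369+0.000j on G[2,0]
R5: Y=0.01368+0.000j on G[3,1]
R6: Y=0.05682+0.000j on G[3,2]
R7: Y=0.001946+0.000j on G[1,2]
R8: Y=0.0003704+0.000j on G[3,2]
L2: Y=0.000-0.3522j on G[0,1]
V1: row V1−V0=1.7, i_V1 at 1,0
solve → V1=1.700+0.000j, V2=1.482-0.009279j, V3=1.488+0.002216j
aux → i_V1=-0.003324+0.5988j

0.001471-0.0007106j A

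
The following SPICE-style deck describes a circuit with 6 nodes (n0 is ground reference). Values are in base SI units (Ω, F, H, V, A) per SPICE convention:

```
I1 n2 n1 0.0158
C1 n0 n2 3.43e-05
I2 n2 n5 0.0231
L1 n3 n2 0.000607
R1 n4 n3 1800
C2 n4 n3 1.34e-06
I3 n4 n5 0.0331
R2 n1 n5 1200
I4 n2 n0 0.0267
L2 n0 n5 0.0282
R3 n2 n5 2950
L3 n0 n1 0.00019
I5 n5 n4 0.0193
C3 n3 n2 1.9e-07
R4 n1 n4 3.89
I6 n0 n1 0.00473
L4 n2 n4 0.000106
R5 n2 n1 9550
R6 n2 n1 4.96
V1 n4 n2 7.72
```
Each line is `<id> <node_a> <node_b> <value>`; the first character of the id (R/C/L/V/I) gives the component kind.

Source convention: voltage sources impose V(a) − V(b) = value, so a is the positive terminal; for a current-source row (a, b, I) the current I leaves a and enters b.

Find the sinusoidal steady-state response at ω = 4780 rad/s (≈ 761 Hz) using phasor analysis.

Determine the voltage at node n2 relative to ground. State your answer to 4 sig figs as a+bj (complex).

-4.514+1.838j V

MNA unknowns: 5 node voltages V₁..V_5 plus 1 source current (V1)
I1: z[2]−=0.0158, z[1]+=0.0158
C1: Y=0.000+0.1640j on G[0,2]
I2: z[2]−=0.0231, z[5]+=0.0231
L1: Y=0.000-0.3447j on G[3,2]
R1: Y=0.0005556+0.000j on G[4,3]
C2: Y=0.000+0.006405j on G[4,3]
I3: z[4]−=0.0331, z[5]+=0.0331
R2: Y=0.0008333+0.000j on G[1,5]
I4: z[2]−=0.0267, z[0]+=0.0267
L2: Y=0.000-0.007419j on G[0,5]
R3: Y=0.0003390+0.000j on G[2,5]
L3: Y=0.000-1.101j on G[0,1]
I5: z[5]−=0.0193, z[4]+=0.0193
C3: Y=0.000+0.0009082j on G[3,2]
R4: Y=0.2571+0.000j on G[1,4]
I6: z[0]−=0.00473, z[1]+=0.00473
L4: Y=0.000-1.974j on G[2,4]
R5: Y=0.0001047+0.000j on G[2,1]
R6: Y=0.2016+0.000j on G[2,1]
V1: row V4−V2=7.72, i_V1 at 4,2
solve → V1=-0.6764+0.2228j, V2=-4.514+1.838j, V3=-4.661+1.851j, V4=3.206+1.838j, V5=0.6170+4.594j
aux → i_V1=-1.016+14.77j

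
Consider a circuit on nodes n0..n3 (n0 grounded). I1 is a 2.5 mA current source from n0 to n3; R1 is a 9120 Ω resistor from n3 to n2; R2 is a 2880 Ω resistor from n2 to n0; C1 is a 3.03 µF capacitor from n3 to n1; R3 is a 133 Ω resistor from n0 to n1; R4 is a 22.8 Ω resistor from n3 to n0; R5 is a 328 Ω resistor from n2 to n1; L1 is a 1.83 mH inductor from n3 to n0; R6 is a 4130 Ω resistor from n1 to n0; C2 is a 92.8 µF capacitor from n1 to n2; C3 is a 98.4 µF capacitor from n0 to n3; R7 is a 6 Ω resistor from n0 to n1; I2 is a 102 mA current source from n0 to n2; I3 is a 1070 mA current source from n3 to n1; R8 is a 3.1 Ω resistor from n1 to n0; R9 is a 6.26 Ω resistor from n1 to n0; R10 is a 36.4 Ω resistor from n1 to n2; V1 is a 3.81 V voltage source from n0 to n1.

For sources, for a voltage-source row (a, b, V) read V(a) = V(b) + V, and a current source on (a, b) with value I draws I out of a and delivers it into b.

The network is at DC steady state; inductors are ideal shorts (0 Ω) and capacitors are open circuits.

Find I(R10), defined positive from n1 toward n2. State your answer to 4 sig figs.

-0.09200 A

Element admittances at DC:
  I1: injects 0.0025 A into n3 (from n0)
  Y(R1) = 0.0001096 S between n3,n2
  Y(R2) = 0.0003472 S between n2,n0
  Y(C1) = 0.000 S between n3,n1
  Y(R3) = 0.007519 S between n0,n1
  Y(R4) = 0.04386 S between n3,n0
  Y(R5) = 0.003049 S between n2,n1
  L1: short n3↔n0 (DC inductor)
  Y(R6) = 0.0002421 S between n1,n0
  Y(C2) = 0.000 S between n1,n2
  Y(C3) = 0.000 S between n0,n3
  Y(R7) = 0.1667 S between n0,n1
  I2: injects 0.102 A into n2 (from n0)
  I3: injects 1.07 A into n1 (from n3)
  Y(R8) = 0.3226 S between n1,n0
  Y(R9) = 0.1597 S between n1,n0
  Y(R10) = 0.02747 S between n1,n2
  V1: constraint V(n0)−V(n1) = 3.81
Assemble and solve the 5×5 MNA system:
  V(n1)=-3.810  V(n2)=-0.4612  V(n3)=0.000
  i(L1)=-1.068  i(V1)=-3.674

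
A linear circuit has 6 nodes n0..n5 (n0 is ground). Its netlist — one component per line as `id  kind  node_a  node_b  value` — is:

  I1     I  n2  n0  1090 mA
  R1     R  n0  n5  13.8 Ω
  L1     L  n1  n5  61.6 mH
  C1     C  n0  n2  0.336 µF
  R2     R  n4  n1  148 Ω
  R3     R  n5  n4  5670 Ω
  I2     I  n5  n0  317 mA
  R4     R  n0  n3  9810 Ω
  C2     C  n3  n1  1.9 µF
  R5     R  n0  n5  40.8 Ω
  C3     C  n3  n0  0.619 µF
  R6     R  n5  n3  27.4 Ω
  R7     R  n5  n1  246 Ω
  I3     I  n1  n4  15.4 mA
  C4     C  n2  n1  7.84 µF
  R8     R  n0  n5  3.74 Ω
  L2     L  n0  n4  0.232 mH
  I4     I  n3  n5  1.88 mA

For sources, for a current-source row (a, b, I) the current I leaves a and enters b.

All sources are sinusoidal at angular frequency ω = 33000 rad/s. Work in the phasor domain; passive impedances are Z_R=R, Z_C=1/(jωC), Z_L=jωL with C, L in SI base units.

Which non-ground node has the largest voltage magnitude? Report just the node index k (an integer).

Element admittances at ω=33000 rad/s:
  I1: injects 1.09 A into n0 (from n2)
  Y(R1) = 0.07246+0.000j S between n0,n5
  Y(L1) = 0.000-0.0004919j S between n1,n5
  Y(C1) = 0.000+0.01109j S between n0,n2
  Y(R2) = 0.006757+0.000j S between n4,n1
  Y(R3) = 0.0001764+0.000j S between n5,n4
  I2: injects 0.317 A into n0 (from n5)
  Y(R4) = 0.0001019+0.000j S between n0,n3
  Y(C2) = 0.000+0.06270j S between n3,n1
  Y(R5) = 0.02451+0.000j S between n0,n5
  Y(C3) = 0.000+0.02043j S between n3,n0
  Y(R6) = 0.03650+0.000j S between n5,n3
  Y(R7) = 0.004065+0.000j S between n5,n1
  I3: injects 0.0154 A into n4 (from n1)
  Y(C4) = 0.000+0.2587j S between n2,n1
  Y(R8) = 0.2674+0.000j S between n0,n5
  Y(L2) = 0.000-0.1306j S between n0,n4
  I4: injects 0.00188 A into n5 (from n3)
Assemble and solve the 5×5 MNA system:
  V(n1)=-17.00+19.97j  V(n2)=-16.30+23.18j  V(n3)=-16.32+8.950j  V(n4)=-1.072-0.7080j  V(n5)=-2.396+1.024j

2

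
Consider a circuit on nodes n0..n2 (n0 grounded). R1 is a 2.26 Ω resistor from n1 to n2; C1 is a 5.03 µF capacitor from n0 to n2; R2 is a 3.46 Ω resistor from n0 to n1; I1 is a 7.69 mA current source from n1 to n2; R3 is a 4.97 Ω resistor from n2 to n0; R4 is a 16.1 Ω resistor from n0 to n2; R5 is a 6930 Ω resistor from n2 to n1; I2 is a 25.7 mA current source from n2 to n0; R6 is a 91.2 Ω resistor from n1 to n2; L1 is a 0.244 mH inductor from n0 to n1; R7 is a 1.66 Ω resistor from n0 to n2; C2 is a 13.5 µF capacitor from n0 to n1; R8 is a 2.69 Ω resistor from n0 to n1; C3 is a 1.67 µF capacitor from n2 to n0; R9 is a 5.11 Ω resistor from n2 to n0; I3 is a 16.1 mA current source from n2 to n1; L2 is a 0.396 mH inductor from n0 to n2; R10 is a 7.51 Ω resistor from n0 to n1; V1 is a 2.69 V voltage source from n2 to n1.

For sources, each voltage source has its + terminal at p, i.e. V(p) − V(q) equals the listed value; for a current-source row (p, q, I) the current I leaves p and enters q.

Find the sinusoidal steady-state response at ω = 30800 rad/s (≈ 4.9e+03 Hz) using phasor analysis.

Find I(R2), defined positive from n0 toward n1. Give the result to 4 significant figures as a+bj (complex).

Element admittances at ω=30800 rad/s:
  Y(R1) = 0.4425+0.000j S between n1,n2
  Y(C1) = 0.000+0.1549j S between n0,n2
  Y(R2) = 0.2890+0.000j S between n0,n1
  I1: injects 0.00769 A into n2 (from n1)
  Y(R3) = 0.2012+0.000j S between n2,n0
  Y(R4) = 0.06211+0.000j S between n0,n2
  Y(R5) = 0.0001443+0.000j S between n2,n1
  I2: injects 0.0257 A into n0 (from n2)
  Y(R6) = 0.01096+0.000j S between n1,n2
  Y(L1) = 0.000-0.1331j S between n0,n1
  Y(R7) = 0.6024+0.000j S between n0,n2
  Y(C2) = 0.000+0.4158j S between n0,n1
  Y(R8) = 0.3717+0.000j S between n0,n1
  Y(C3) = 0.000+0.05144j S between n2,n0
  Y(R9) = 0.1957+0.000j S between n2,n0
  I3: injects 0.0161 A into n1 (from n2)
  Y(L2) = 0.000-0.08199j S between n0,n2
  Y(R10) = 0.1332+0.000j S between n0,n1
  V1: constraint V(n2)−V(n1) = 2.69
Assemble and solve the 3×3 MNA system:
  V(n1)=-1.519+0.1530j  V(n2)=1.171+0.1530j
  i(V1)=-2.478-0.3080j

0.4391-0.04423j A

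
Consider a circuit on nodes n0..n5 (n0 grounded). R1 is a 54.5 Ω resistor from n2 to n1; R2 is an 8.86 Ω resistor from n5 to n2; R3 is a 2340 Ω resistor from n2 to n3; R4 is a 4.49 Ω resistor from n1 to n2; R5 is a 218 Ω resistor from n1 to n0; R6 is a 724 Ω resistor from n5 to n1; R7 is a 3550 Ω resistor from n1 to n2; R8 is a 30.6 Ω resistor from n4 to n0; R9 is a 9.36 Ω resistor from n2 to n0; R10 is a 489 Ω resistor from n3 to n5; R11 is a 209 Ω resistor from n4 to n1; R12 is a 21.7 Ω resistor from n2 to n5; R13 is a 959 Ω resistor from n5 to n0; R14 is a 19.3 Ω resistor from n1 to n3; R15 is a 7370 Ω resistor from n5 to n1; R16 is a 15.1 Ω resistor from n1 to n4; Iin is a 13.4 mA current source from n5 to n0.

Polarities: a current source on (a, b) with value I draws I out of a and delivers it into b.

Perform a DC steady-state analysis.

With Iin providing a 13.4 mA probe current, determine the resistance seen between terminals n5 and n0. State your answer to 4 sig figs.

Element admittances at DC:
  Y(R1) = 0.01835 S between n2,n1
  Y(R2) = 0.1129 S between n5,n2
  Y(R3) = 0.0004274 S between n2,n3
  Y(R4) = 0.2227 S between n1,n2
  Y(R5) = 0.004587 S between n1,n0
  Y(R6) = 0.001381 S between n5,n1
  Y(R7) = 0.0002817 S between n1,n2
  Y(R8) = 0.03268 S between n4,n0
  Y(R9) = 0.1068 S between n2,n0
  Y(R10) = 0.002045 S between n3,n5
  Y(R11) = 0.004785 S between n4,n1
  Y(R12) = 0.04608 S between n2,n5
  Y(R13) = 0.001043 S between n5,n0
  Y(R14) = 0.05181 S between n1,n3
  Y(R15) = 0.0001357 S between n5,n1
  Y(R16) = 0.06623 S between n1,n4
  Iin: injects 0.0134 A into n0 (from n5)
Assemble and solve the 5×5 MNA system:
  V(n1)=-0.09160  V(n2)=-0.1005  V(n3)=-0.09507  V(n4)=-0.06273  V(n5)=-0.1817

R_eq = 13.56 Ω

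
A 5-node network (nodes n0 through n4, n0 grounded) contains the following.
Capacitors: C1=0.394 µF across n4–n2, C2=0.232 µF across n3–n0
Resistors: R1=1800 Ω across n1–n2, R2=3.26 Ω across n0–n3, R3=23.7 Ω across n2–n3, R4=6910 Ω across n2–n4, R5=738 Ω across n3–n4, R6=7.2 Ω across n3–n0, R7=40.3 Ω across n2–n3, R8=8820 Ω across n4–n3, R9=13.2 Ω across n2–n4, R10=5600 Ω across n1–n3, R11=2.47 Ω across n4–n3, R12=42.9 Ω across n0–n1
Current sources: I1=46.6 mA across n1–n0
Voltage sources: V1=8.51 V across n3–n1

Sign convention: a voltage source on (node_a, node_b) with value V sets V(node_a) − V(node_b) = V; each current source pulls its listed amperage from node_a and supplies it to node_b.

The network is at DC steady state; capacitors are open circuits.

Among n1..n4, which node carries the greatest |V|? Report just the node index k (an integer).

1

MNA unknowns: 4 node voltages V₁..V_4 plus 1 source current (V1)
C1: Y=0.000 on G[4,2]
R1: Y=0.0005556 on G[1,2]
R2: Y=0.3067 on G[0,3]
R3: Y=0.04219 on G[2,3]
R4: Y=0.0001447 on G[2,4]
I1: z[1]−=0.0466, z[0]+=0.0466
C2: Y=0.000 on G[3,0]
R5: Y=0.001355 on G[3,4]
R6: Y=0.1389 on G[3,0]
R7: Y=0.02481 on G[2,3]
R8: Y=0.0001134 on G[4,3]
R9: Y=0.07576 on G[2,4]
R10: Y=0.0001786 on G[1,3]
R11: Y=0.4049 on G[4,3]
R12: Y=0.02331 on G[0,1]
V1: row V3−V1=8.51, i_V1 at 3,1
solve → V1=-8.186, V2=0.2877, V3=0.3236, V4=0.3180
aux → i_V1=-0.1505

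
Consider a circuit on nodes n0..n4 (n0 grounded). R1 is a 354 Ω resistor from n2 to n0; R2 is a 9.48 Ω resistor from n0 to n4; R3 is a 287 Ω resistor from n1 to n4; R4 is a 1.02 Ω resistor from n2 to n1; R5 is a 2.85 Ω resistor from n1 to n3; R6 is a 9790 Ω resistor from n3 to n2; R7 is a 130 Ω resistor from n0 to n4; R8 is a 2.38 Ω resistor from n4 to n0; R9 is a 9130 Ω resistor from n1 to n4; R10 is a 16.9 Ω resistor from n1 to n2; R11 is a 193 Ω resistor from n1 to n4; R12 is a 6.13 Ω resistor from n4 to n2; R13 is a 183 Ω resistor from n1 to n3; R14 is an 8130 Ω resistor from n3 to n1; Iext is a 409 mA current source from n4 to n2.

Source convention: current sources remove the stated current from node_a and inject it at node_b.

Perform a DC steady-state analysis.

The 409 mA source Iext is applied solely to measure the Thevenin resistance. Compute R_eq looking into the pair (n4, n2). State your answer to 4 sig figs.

R_eq = 5.726 Ω

Apply KCL at each of the 4 non-ground nodes and solve the resulting linear system.
Node n1: branches {R3, R4, R5, R9, R10, R11, R13, R14} → V_1 = 2.310
Node n2: branches {R1, R4, R6, R10, R12, Iext} → V_2 = 2.330
Node n3: branches {R5, R6, R13, R14} → V_3 = 2.310
Node n4: branches {R2, R3, R7, R8, R9, R11, R12, Iext} → V_4 = -0.01234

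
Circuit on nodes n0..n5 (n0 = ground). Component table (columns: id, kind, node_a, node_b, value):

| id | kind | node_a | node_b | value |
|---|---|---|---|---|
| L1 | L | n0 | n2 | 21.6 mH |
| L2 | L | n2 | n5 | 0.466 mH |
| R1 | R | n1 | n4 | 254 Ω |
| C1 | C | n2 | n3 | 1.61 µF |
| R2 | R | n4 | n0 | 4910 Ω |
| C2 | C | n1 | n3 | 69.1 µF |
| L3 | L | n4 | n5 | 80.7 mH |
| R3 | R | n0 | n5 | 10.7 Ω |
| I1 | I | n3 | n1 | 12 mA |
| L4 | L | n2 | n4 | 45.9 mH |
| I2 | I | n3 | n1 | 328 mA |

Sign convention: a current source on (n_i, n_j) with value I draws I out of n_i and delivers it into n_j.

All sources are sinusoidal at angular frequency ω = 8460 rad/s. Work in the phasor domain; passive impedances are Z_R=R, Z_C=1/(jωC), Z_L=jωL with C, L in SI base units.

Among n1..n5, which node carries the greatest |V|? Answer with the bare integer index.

Element admittances at ω=8460 rad/s:
  Y(L1) = 0.000-0.005472j S between n0,n2
  Y(L2) = 0.000-0.2537j S between n2,n5
  Y(R1) = 0.003937+0.000j S between n1,n4
  Y(C1) = 0.000+0.01362j S between n2,n3
  Y(R2) = 0.0002037+0.000j S between n4,n0
  Y(C2) = 0.000+0.5846j S between n1,n3
  Y(L3) = 0.000-0.001465j S between n4,n5
  Y(R3) = 0.09346+0.000j S between n0,n5
  I1: injects 0.012 A into n1 (from n3)
  Y(L4) = 0.000-0.002575j S between n2,n4
  I2: injects 0.328 A into n1 (from n3)
Assemble and solve the 5×5 MNA system:
  V(n1)=0.1125-0.6548j  V(n2)=-0.003149+0.001588j  V(n3)=0.1099-0.07153j  V(n4)=0.3655-0.2638j  V(n5)=-0.0008894+0.0003904j

1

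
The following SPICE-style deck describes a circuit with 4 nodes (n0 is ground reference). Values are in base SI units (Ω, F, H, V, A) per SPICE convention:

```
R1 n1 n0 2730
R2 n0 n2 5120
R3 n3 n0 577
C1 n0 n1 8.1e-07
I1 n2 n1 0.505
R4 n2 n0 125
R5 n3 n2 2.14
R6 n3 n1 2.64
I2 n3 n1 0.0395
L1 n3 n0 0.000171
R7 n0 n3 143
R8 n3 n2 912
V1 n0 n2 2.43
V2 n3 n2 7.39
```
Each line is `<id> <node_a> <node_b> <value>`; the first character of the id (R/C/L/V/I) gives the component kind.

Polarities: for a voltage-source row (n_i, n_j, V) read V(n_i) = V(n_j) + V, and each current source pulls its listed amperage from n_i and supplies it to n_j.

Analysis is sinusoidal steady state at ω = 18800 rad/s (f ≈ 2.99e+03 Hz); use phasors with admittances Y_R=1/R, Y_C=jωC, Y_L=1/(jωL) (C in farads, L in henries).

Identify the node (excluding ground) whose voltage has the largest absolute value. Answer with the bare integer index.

1

MNA unknowns: 3 node voltages V₁..V_3 plus 2 source currents (V1, V2)
R1: Y=0.0003663+0.000j on G[1,0]
R2: Y=0.0001953+0.000j on G[0,2]
R3: Y=0.001733+0.000j on G[3,0]
C1: Y=0.000+0.01523j on G[0,1]
I1: z[2]−=0.505, z[1]+=0.505
R4: Y=0.008000+0.000j on G[2,0]
R5: Y=0.4673+0.000j on G[3,2]
R6: Y=0.3788+0.000j on G[3,1]
I2: z[3]−=0.0395, z[1]+=0.0395
L1: Y=0.000-0.3111j on G[3,0]
R7: Y=0.006993+0.000j on G[0,3]
R8: Y=0.001096+0.000j on G[3,2]
V1: row V0−V2=2.43, i_V1 at 0,2
V2: row V3−V2=7.39, i_V2 at 3,2
solve → V1=6.381-0.2563j, V2=-2.430+0.000j, V3=4.960+0.000j
aux → i_V1=0.02961-1.446j, i_V2=-3.006+1.446j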